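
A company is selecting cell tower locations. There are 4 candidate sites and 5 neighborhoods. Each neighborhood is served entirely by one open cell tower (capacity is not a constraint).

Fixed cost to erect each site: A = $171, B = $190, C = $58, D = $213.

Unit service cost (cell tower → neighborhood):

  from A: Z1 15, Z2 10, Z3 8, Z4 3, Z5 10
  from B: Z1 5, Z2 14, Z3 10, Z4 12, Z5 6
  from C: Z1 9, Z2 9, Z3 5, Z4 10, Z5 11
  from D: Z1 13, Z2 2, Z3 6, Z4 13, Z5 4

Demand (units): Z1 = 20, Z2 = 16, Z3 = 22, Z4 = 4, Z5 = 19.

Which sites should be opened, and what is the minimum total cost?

Open C and D; minimum total cost 709.

For any fixed open set, each neighborhood goes to its cheapest open site; total = fixed + service.
{C, D}: Z1→C 9·20=180, Z2→D 2·16=32, Z3→C 5·22=110, Z4→C 10·4=40, Z5→D 4·19=76. Service 438; fixed 271; total 709.
{C}: Z1→C 9·20=180, Z2→C 9·16=144, Z3→C 5·22=110, Z4→C 10·4=40, Z5→C 11·19=209. Service 683; fixed 58; total 741.
{B, C}: service 508 + fixed 248 = 756
{A, B, C, D}: service 330 + fixed 632 = 962
No other subset beats 709.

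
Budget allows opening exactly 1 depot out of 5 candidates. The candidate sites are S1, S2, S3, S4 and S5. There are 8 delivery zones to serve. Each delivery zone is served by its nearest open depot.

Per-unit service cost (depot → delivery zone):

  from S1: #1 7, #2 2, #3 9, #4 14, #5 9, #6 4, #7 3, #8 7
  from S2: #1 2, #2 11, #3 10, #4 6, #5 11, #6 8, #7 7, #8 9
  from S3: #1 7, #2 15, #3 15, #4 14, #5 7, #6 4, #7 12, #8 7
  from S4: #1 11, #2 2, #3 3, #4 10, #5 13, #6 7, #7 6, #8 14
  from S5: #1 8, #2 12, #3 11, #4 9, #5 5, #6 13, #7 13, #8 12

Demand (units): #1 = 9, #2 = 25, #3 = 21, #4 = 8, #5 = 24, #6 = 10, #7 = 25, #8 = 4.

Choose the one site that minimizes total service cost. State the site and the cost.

With exactly 1 open, each delivery zone uses its cheapest among the chosen.
{S1}: #1→S1 7·9=63, #2→S1 2·25=50, #3→S1 9·21=189, #4→S1 14·8=112, #5→S1 9·24=216, #6→S1 4·10=40, #7→S1 3·25=75, #8→S1 7·4=28. Service cost 773.
{S4}: service cost 880
{S2}: service cost 1106
Among all 5 size-1 choices, {S1} is lowest.

Choose S1 only; total service cost 773.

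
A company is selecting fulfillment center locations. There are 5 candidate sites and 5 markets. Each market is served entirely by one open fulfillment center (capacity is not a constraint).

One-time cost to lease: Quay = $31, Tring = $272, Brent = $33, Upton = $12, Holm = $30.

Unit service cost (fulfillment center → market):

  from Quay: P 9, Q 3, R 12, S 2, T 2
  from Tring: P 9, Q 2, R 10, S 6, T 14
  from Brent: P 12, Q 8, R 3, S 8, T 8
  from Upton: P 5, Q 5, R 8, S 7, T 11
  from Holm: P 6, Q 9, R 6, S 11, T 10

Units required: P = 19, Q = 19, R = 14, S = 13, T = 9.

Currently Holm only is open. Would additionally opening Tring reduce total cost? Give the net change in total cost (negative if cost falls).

Current service cost with {Holm}: 602.
Adding Tring: each market re-picks its cheapest; new service cost 404, saving 198.
Extra fixed cost: 272. Net change = 272 − 198 = 74.
(Totals: 632 → 706.)

No — net change +74 (cost rises by 74).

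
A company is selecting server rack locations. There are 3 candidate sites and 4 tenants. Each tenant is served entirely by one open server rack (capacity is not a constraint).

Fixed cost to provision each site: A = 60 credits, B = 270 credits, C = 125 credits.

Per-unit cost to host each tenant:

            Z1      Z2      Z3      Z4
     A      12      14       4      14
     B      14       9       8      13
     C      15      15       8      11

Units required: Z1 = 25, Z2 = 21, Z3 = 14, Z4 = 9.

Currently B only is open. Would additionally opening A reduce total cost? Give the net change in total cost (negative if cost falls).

Current service cost with {B}: 768.
Adding A: each tenant re-picks its cheapest; new service cost 662, saving 106.
Extra fixed cost: 60. Net change = 60 − 106 = -46.
(Totals: 1038 → 992.)

Yes — net change −46 (cost falls by 46).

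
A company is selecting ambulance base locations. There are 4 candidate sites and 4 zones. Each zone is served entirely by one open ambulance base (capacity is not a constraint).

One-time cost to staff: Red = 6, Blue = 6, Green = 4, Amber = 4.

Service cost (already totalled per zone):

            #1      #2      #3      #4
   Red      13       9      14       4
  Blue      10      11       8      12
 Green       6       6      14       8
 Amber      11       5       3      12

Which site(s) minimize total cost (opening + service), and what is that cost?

For any fixed open set, each zone goes to its cheapest open site; total = fixed + service.
{Green, Amber}: #1→Green 6, #2→Amber 5, #3→Amber 3, #4→Green 8. Service 22; fixed 8; total 30.
{Red, Green, Amber}: service 18 + fixed 14 = 32
{Red, Amber}: #1→Amber 11, #2→Amber 5, #3→Amber 3, #4→Red 4. Service 23; fixed 10; total 33.
{Red, Blue, Green, Amber}: #1→Green 6, #2→Amber 5, #3→Amber 3, #4→Red 4. Service 18; fixed 20; total 38.
No other subset beats 30.

Open Green and Amber; minimum total cost 30.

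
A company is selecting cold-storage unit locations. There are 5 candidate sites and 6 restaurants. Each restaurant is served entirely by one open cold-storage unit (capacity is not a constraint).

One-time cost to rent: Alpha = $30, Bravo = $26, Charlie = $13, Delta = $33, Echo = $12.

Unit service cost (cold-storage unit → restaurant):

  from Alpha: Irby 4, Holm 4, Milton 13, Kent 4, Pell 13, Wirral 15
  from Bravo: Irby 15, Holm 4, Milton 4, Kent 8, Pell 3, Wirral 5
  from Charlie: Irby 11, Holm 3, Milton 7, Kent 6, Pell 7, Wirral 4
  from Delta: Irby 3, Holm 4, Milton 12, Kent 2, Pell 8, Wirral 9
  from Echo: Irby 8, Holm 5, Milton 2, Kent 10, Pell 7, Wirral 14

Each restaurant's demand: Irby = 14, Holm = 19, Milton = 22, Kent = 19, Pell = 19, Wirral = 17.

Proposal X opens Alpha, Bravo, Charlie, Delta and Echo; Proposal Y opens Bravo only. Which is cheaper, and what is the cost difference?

Proposal X: {Alpha, Bravo, Charlie, Delta, Echo}: Irby→Delta 3·14=42, Holm→Charlie 3·19=57, Milton→Echo 2·22=44, Kent→Delta 2·19=38, Pell→Bravo 3·19=57, Wirral→Charlie 4·17=68. Service 306; fixed 114; total 420.
Proposal Y: {Bravo}: Irby→Bravo 15·14=210, Holm→Bravo 4·19=76, Milton→Bravo 4·22=88, Kent→Bravo 8·19=152, Pell→Bravo 3·19=57, Wirral→Bravo 5·17=85. Service 668; fixed 26; total 694.
Difference: |420 − 694| = 274.

Proposal X is cheaper by 274.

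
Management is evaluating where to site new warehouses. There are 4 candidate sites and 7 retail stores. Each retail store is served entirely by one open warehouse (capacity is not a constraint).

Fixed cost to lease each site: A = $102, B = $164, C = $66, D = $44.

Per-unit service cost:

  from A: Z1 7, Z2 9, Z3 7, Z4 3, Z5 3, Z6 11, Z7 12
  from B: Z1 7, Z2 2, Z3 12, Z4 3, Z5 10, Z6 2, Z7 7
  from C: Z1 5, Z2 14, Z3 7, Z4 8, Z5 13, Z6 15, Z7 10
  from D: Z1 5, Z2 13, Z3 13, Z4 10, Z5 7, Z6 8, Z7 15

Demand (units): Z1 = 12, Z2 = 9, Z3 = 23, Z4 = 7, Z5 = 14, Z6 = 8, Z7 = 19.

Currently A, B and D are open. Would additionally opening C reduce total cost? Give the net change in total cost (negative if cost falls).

Current service cost with {A, B, D}: 451.
Adding C: each retail store re-picks its cheapest; new service cost 451, saving 0.
Extra fixed cost: 66. Net change = 66 − 0 = 66.
(Totals: 761 → 827.)

No — net change +66 (cost rises by 66).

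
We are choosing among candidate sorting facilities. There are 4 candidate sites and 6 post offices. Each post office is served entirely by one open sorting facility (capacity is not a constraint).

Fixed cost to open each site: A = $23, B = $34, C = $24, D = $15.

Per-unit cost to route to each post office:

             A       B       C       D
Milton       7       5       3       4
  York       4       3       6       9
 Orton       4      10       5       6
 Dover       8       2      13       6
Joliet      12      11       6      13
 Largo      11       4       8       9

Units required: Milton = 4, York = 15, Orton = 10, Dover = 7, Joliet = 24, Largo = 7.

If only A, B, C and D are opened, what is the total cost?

Each post office is assigned to its cheapest site among the open ones.
{A, B, C, D}: Milton→C 3·4=12, York→B 3·15=45, Orton→A 4·10=40, Dover→B 2·7=14, Joliet→C 6·24=144, Largo→B 4·7=28. Service 283; fixed 96; total 379.

Total cost: 379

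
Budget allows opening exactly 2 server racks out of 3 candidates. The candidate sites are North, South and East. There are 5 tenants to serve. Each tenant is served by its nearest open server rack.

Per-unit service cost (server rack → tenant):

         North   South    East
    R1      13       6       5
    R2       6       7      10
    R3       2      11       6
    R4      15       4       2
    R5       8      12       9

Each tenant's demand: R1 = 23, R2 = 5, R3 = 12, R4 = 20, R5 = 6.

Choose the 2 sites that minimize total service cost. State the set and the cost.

With exactly 2 open, each tenant uses its cheapest among the chosen.
{North, East}: R1→East 5·23=115, R2→North 6·5=30, R3→North 2·12=24, R4→East 2·20=40, R5→North 8·6=48. Service cost 257.
{South, East}: service cost 316
{North, South}: service cost 320
Among all 3 size-2 choices, {North, East} is lowest.

Choose North and East; total service cost 257.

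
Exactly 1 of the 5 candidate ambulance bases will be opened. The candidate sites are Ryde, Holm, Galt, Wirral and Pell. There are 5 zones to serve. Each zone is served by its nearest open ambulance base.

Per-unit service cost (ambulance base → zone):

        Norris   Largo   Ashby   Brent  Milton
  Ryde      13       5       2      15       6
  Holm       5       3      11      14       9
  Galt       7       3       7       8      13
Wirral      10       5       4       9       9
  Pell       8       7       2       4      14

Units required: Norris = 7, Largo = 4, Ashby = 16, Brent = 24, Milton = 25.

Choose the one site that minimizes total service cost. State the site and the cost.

Choose Pell only; total service cost 562.

With exactly 1 open, each zone uses its cheapest among the chosen.
{Pell}: Norris→Pell 8·7=56, Largo→Pell 7·4=28, Ashby→Pell 2·16=32, Brent→Pell 4·24=96, Milton→Pell 14·25=350. Service cost 562.
{Wirral}: service cost 595
{Ryde}: service cost 653
Among all 5 size-1 choices, {Pell} is lowest.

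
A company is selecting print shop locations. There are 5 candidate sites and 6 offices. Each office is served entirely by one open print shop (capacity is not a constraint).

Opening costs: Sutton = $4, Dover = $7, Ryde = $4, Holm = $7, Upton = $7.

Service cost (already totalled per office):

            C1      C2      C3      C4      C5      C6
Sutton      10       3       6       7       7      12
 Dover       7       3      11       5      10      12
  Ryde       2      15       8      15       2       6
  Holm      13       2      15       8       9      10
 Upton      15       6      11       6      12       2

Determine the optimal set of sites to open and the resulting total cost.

For any fixed open set, each office goes to its cheapest open site; total = fixed + service.
{Sutton, Ryde}: C1→Ryde 2, C2→Sutton 3, C3→Sutton 6, C4→Sutton 7, C5→Ryde 2, C6→Ryde 6. Service 26; fixed 8; total 34.
{Sutton, Ryde, Upton}: service 21 + fixed 15 = 36
{Dover, Ryde}: service 26 + fixed 11 = 37
{Sutton, Dover, Ryde, Holm, Upton}: service 19 + fixed 29 = 48
No other subset beats 34.

Open Sutton and Ryde; minimum total cost 34.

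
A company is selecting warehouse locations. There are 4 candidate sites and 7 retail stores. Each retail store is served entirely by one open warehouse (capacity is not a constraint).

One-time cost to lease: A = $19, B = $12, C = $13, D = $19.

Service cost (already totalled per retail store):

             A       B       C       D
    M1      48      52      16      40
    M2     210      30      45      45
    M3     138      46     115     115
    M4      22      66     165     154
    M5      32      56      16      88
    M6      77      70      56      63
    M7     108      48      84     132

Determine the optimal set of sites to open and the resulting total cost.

For any fixed open set, each retail store goes to its cheapest open site; total = fixed + service.
{A, B, C}: M1→C 16, M2→B 30, M3→B 46, M4→A 22, M5→C 16, M6→C 56, M7→B 48. Service 234; fixed 44; total 278.
{A, B, C, D}: service 234 + fixed 63 = 297
{B, C}: service 278 + fixed 25 = 303
{B}: service 368 + fixed 12 = 380
No other subset beats 278.

Open A, B and C; minimum total cost 278.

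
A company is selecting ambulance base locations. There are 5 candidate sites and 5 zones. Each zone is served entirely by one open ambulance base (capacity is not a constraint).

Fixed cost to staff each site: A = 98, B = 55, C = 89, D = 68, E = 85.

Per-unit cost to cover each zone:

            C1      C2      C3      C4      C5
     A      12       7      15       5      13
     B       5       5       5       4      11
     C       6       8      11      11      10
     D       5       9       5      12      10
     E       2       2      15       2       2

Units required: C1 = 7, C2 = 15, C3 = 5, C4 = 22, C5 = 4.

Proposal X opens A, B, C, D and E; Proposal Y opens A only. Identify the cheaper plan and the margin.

Proposal X: {A, B, C, D, E}: C1→E 2·7=14, C2→E 2·15=30, C3→B 5·5=25, C4→E 2·22=44, C5→E 2·4=8. Service 121; fixed 395; total 516.
Proposal Y: {A}: C1→A 12·7=84, C2→A 7·15=105, C3→A 15·5=75, C4→A 5·22=110, C5→A 13·4=52. Service 426; fixed 98; total 524.
Difference: |516 − 524| = 8.

Proposal X is cheaper by 8.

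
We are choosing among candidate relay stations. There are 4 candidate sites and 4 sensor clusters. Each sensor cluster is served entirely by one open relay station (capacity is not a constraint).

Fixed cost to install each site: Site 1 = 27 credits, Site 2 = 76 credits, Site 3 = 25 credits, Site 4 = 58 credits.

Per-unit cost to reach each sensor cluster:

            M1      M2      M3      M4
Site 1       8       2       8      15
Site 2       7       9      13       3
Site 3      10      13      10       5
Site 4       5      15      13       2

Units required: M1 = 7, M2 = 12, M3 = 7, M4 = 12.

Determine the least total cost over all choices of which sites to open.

For any fixed open set, each sensor cluster goes to its cheapest open site; total = fixed + service.
{Site 1, Site 4}: M1→Site 4 5·7=35, M2→Site 1 2·12=24, M3→Site 1 8·7=56, M4→Site 4 2·12=24. Service 139; fixed 85; total 224.
{Site 1, Site 3}: M1→Site 1 8·7=56, M2→Site 1 2·12=24, M3→Site 1 8·7=56, M4→Site 3 5·12=60. Service 196; fixed 52; total 248.
{Site 1, Site 3, Site 4}: service 139 + fixed 110 = 249
{Site 1, Site 2, Site 3, Site 4}: service 139 + fixed 186 = 325
No other subset beats 224.

Minimum total cost: 224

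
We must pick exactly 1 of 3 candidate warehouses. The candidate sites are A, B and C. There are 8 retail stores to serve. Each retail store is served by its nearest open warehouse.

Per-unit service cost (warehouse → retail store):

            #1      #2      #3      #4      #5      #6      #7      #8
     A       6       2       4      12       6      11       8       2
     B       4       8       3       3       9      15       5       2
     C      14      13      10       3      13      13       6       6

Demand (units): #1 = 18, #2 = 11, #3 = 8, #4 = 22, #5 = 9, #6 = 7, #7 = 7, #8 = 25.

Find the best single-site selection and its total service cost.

Choose B only; total service cost 521.

With exactly 1 open, each retail store uses its cheapest among the chosen.
{B}: #1→B 4·18=72, #2→B 8·11=88, #3→B 3·8=24, #4→B 3·22=66, #5→B 9·9=81, #6→B 15·7=105, #7→B 5·7=35, #8→B 2·25=50. Service cost 521.
{A}: service cost 663
{C}: service cost 941
Among all 3 size-1 choices, {B} is lowest.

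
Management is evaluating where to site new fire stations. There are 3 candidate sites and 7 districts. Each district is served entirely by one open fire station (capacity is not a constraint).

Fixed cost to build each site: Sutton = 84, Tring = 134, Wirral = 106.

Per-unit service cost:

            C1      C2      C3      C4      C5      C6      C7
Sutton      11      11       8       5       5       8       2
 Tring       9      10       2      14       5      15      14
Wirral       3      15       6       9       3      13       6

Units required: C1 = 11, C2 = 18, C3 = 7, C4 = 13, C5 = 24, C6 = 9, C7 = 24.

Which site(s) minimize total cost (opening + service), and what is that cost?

Open Sutton and Wirral; minimum total cost 720.

For any fixed open set, each district goes to its cheapest open site; total = fixed + service.
{Sutton, Wirral}: C1→Wirral 3·11=33, C2→Sutton 11·18=198, C3→Wirral 6·7=42, C4→Sutton 5·13=65, C5→Wirral 3·24=72, C6→Sutton 8·9=72, C7→Sutton 2·24=48. Service 530; fixed 190; total 720.
{Sutton}: service 680 + fixed 84 = 764
{Sutton, Tring, Wirral}: service 484 + fixed 324 = 808
No other subset beats 720.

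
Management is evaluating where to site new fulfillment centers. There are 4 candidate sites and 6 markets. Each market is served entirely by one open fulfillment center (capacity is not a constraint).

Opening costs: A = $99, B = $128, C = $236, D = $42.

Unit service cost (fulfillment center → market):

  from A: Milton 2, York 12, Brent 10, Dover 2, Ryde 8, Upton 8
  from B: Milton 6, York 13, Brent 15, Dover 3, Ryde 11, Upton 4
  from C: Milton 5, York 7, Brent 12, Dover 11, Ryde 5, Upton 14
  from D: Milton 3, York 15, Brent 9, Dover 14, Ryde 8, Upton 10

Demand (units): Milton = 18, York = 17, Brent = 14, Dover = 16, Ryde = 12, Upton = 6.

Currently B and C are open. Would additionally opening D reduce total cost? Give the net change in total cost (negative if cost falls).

Yes — net change −36 (cost falls by 36).

Current service cost with {B, C}: 509.
Adding D: each market re-picks its cheapest; new service cost 431, saving 78.
Extra fixed cost: 42. Net change = 42 − 78 = -36.
(Totals: 873 → 837.)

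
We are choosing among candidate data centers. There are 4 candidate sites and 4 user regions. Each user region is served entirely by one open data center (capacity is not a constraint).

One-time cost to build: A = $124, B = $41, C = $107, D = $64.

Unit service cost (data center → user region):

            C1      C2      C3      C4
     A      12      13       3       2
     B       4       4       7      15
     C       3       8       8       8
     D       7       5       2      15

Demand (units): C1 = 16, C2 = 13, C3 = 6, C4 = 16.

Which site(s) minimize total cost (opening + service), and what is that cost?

Open A and B; minimum total cost 331.

For any fixed open set, each user region goes to its cheapest open site; total = fixed + service.
{A, B}: C1→B 4·16=64, C2→B 4·13=52, C3→A 3·6=18, C4→A 2·16=32. Service 166; fixed 165; total 331.
{A, B, D}: service 160 + fixed 229 = 389
{A, D}: C1→D 7·16=112, C2→D 5·13=65, C3→D 2·6=12, C4→A 2·16=32. Service 221; fixed 188; total 409.
{A, B, C, D}: service 144 + fixed 336 = 480
No other subset beats 331.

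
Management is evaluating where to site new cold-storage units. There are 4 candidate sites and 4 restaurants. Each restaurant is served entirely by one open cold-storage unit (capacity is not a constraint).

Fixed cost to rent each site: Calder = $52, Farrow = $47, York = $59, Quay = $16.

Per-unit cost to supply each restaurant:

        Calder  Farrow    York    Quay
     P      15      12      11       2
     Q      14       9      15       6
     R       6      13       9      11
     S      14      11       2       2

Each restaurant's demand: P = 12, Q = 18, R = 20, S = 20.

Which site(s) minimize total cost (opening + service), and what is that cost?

For any fixed open set, each restaurant goes to its cheapest open site; total = fixed + service.
{Calder, Quay}: P→Quay 2·12=24, Q→Quay 6·18=108, R→Calder 6·20=120, S→Quay 2·20=40. Service 292; fixed 68; total 360.
{Calder, Farrow, Quay}: service 292 + fixed 115 = 407
{Quay}: service 392 + fixed 16 = 408
{Calder, Farrow, York, Quay}: P→Quay 2·12=24, Q→Quay 6·18=108, R→Calder 6·20=120, S→York 2·20=40. Service 292; fixed 174; total 466.
No other subset beats 360.

Open Calder and Quay; minimum total cost 360.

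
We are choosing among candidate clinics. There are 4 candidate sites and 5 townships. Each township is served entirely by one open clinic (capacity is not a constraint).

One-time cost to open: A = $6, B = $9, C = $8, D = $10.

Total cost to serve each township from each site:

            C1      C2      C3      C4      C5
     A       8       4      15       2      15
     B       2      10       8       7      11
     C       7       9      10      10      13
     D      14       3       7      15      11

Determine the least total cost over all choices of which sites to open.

For any fixed open set, each township goes to its cheapest open site; total = fixed + service.
{A, B}: C1→B 2, C2→A 4, C3→B 8, C4→A 2, C5→B 11. Service 27; fixed 15; total 42.
{A, D}: service 31 + fixed 16 = 47
{B}: C1→B 2, C2→B 10, C3→B 8, C4→B 7, C5→B 11. Service 38; fixed 9; total 47.
{A, B, C, D}: service 25 + fixed 33 = 58
No other subset beats 42.

Minimum total cost: 42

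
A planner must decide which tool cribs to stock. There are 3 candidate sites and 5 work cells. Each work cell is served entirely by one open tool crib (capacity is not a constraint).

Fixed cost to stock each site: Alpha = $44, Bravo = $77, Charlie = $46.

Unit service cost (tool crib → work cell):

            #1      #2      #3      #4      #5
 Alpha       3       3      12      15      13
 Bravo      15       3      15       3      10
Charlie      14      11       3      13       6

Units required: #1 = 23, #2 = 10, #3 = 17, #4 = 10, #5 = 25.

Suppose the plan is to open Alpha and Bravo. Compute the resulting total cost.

Total cost: 704

Each work cell is assigned to its cheapest site among the open ones.
{Alpha, Bravo}: #1→Alpha 3·23=69, #2→Alpha 3·10=30, #3→Alpha 12·17=204, #4→Bravo 3·10=30, #5→Bravo 10·25=250. Service 583; fixed 121; total 704.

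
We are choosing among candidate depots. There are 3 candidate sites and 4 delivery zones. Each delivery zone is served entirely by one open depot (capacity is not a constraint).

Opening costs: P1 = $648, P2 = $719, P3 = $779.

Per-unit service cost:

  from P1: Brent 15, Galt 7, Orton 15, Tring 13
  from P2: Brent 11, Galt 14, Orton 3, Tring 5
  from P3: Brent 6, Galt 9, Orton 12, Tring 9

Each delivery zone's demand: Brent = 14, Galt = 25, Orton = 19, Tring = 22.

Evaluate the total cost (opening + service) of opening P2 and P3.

Total cost: 1974

Each delivery zone is assigned to its cheapest site among the open ones.
{P2, P3}: Brent→P3 6·14=84, Galt→P3 9·25=225, Orton→P2 3·19=57, Tring→P2 5·22=110. Service 476; fixed 1498; total 1974.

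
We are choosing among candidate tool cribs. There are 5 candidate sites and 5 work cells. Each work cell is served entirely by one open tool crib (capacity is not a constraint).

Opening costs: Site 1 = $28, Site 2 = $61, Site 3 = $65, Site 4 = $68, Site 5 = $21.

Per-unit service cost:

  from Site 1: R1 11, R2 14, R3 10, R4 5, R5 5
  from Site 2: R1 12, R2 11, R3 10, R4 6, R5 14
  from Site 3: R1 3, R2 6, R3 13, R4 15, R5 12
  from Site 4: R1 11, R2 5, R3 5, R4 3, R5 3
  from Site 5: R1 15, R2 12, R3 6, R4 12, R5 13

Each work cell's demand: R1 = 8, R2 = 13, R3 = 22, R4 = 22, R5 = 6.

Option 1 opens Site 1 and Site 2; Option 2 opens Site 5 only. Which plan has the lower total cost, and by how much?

Option 1: {Site 1, Site 2}: R1→Site 1 11·8=88, R2→Site 2 11·13=143, R3→Site 1 10·22=220, R4→Site 1 5·22=110, R5→Site 1 5·6=30. Service 591; fixed 89; total 680.
Option 2: {Site 5}: R1→Site 5 15·8=120, R2→Site 5 12·13=156, R3→Site 5 6·22=132, R4→Site 5 12·22=264, R5→Site 5 13·6=78. Service 750; fixed 21; total 771.
Difference: |680 − 771| = 91.

Option 1 is cheaper by 91.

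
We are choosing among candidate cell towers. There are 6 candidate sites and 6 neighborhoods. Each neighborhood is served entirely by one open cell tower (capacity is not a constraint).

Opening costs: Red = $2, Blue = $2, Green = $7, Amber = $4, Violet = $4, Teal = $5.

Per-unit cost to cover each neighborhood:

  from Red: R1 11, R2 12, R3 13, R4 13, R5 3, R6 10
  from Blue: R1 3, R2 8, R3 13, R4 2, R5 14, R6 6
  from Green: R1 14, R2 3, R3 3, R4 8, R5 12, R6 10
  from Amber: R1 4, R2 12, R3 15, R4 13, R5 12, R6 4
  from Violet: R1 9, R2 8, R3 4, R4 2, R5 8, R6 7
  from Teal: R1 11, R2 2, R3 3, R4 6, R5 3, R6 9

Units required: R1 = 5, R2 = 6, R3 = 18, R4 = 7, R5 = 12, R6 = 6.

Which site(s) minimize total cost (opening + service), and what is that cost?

For any fixed open set, each neighborhood goes to its cheapest open site; total = fixed + service.
{Blue, Amber, Teal}: R1→Blue 3·5=15, R2→Teal 2·6=12, R3→Teal 3·18=54, R4→Blue 2·7=14, R5→Teal 3·12=36, R6→Amber 4·6=24. Service 155; fixed 11; total 166.
{Red, Blue, Amber, Teal}: R1→Blue 3·5=15, R2→Teal 2·6=12, R3→Teal 3·18=54, R4→Blue 2·7=14, R5→Red 3·12=36, R6→Amber 4·6=24. Service 155; fixed 13; total 168.
{Blue, Amber, Violet, Teal}: R1→Blue 3·5=15, R2→Teal 2·6=12, R3→Teal 3·18=54, R4→Blue 2·7=14, R5→Teal 3·12=36, R6→Amber 4·6=24. Service 155; fixed 15; total 170.
{Red, Blue, Green, Amber, Violet, Teal}: service 155 + fixed 24 = 179
No other subset beats 166.

Open Blue, Amber and Teal; minimum total cost 166.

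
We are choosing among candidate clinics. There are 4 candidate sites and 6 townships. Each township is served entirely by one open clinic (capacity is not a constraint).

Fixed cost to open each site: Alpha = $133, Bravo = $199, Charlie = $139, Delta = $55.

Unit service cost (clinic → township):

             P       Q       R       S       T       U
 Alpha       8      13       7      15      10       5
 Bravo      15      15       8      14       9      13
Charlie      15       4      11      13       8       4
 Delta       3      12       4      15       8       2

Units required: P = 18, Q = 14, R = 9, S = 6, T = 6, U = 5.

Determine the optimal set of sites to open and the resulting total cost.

For any fixed open set, each township goes to its cheapest open site; total = fixed + service.
{Delta}: P→Delta 3·18=54, Q→Delta 12·14=168, R→Delta 4·9=36, S→Delta 15·6=90, T→Delta 8·6=48, U→Delta 2·5=10. Service 406; fixed 55; total 461.
{Charlie, Delta}: P→Delta 3·18=54, Q→Charlie 4·14=56, R→Delta 4·9=36, S→Charlie 13·6=78, T→Charlie 8·6=48, U→Delta 2·5=10. Service 282; fixed 194; total 476.
{Alpha, Delta}: service 406 + fixed 188 = 594
{Alpha, Bravo, Charlie, Delta}: service 282 + fixed 526 = 808
(All 15 nonempty subsets were checked; Delta only is lowest.)

Open Delta only; minimum total cost 461.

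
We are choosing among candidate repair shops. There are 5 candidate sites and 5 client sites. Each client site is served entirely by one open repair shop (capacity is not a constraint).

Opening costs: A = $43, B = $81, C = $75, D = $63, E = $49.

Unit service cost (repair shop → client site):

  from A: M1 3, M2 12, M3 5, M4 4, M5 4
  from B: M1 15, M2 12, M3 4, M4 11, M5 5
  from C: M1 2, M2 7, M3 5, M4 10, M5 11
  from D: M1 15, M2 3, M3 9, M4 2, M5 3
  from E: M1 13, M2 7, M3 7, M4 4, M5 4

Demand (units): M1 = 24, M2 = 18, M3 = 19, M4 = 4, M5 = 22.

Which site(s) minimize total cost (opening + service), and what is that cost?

For any fixed open set, each client site goes to its cheapest open site; total = fixed + service.
{A, D}: M1→A 3·24=72, M2→D 3·18=54, M3→A 5·19=95, M4→D 2·4=8, M5→D 3·22=66. Service 295; fixed 106; total 401.
{C, D}: service 271 + fixed 138 = 409
{A, D, E}: M1→A 3·24=72, M2→D 3·18=54, M3→A 5·19=95, M4→D 2·4=8, M5→D 3·22=66. Service 295; fixed 155; total 450.
{A, B, C, D, E}: M1→C 2·24=48, M2→D 3·18=54, M3→B 4·19=76, M4→D 2·4=8, M5→D 3·22=66. Service 252; fixed 311; total 563.
No other subset beats 401.

Open A and D; minimum total cost 401.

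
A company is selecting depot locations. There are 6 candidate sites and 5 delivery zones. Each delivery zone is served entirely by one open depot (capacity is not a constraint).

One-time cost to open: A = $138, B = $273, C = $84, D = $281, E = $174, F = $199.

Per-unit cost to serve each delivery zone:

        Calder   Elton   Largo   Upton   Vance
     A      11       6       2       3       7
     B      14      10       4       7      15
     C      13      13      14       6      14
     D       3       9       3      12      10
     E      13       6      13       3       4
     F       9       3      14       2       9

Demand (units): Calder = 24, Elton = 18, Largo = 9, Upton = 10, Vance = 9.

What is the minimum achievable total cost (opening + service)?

For any fixed open set, each delivery zone goes to its cheapest open site; total = fixed + service.
{A}: Calder→A 11·24=264, Elton→A 6·18=108, Largo→A 2·9=18, Upton→A 3·10=30, Vance→A 7·9=63. Service 483; fixed 138; total 621.
{F}: Calder→F 9·24=216, Elton→F 3·18=54, Largo→F 14·9=126, Upton→F 2·10=20, Vance→F 9·9=81. Service 497; fixed 199; total 696.
{A, C}: Calder→A 11·24=264, Elton→A 6·18=108, Largo→A 2·9=18, Upton→A 3·10=30, Vance→A 7·9=63. Service 483; fixed 222; total 705.
{A, B, C, D, E, F}: Calder→D 3·24=72, Elton→F 3·18=54, Largo→A 2·9=18, Upton→F 2·10=20, Vance→E 4·9=36. Service 200; fixed 1149; total 1349.
No other subset beats 621.

Minimum total cost: 621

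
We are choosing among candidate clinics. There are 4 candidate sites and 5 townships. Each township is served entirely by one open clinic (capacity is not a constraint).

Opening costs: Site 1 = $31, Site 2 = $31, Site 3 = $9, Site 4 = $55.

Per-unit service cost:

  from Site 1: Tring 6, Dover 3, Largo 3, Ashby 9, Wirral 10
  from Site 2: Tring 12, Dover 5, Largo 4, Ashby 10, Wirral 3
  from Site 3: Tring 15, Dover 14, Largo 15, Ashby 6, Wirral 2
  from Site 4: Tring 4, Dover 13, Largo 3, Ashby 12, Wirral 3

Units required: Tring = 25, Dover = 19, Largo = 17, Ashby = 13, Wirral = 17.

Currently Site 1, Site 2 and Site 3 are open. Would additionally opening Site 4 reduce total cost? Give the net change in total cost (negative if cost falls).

Current service cost with {Site 1, Site 2, Site 3}: 370.
Adding Site 4: each township re-picks its cheapest; new service cost 320, saving 50.
Extra fixed cost: 55. Net change = 55 − 50 = 5.
(Totals: 441 → 446.)

No — net change +5 (cost rises by 5).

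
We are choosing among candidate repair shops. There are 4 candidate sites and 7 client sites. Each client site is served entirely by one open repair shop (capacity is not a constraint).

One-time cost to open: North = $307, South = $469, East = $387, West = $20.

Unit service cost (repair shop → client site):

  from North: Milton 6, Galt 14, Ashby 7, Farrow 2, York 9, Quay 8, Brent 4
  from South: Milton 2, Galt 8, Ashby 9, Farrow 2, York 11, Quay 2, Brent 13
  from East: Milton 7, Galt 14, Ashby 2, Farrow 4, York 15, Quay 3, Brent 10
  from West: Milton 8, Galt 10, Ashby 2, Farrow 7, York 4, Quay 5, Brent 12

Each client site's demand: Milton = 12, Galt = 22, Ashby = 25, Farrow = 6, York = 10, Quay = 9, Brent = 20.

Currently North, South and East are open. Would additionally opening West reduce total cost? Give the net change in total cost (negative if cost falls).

Yes — net change −30 (cost falls by 30).

Current service cost with {North, South, East}: 450.
Adding West: each client site re-picks its cheapest; new service cost 400, saving 50.
Extra fixed cost: 20. Net change = 20 − 50 = -30.
(Totals: 1613 → 1583.)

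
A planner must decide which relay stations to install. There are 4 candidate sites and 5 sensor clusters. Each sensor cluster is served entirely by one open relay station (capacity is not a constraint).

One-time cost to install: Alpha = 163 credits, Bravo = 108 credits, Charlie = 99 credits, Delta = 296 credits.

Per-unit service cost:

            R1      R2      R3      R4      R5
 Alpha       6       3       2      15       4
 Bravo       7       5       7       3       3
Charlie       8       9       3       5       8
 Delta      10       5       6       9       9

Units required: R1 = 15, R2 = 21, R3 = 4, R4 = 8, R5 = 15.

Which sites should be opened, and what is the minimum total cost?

For any fixed open set, each sensor cluster goes to its cheapest open site; total = fixed + service.
{Bravo}: R1→Bravo 7·15=105, R2→Bravo 5·21=105, R3→Bravo 7·4=28, R4→Bravo 3·8=24, R5→Bravo 3·15=45. Service 307; fixed 108; total 415.
{Bravo, Charlie}: R1→Bravo 7·15=105, R2→Bravo 5·21=105, R3→Charlie 3·4=12, R4→Bravo 3·8=24, R5→Bravo 3·15=45. Service 291; fixed 207; total 498.
{Alpha, Bravo}: service 230 + fixed 271 = 501
{Alpha, Bravo, Charlie, Delta}: service 230 + fixed 666 = 896
No other subset beats 415.

Open Bravo only; minimum total cost 415.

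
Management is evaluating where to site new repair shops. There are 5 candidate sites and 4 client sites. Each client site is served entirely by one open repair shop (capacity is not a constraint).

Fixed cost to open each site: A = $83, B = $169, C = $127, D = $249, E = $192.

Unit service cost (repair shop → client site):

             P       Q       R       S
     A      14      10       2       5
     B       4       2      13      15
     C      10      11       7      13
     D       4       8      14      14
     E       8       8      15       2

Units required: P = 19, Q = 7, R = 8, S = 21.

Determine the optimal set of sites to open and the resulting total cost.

Open A and B; minimum total cost 463.

For any fixed open set, each client site goes to its cheapest open site; total = fixed + service.
{A, B}: P→B 4·19=76, Q→B 2·7=14, R→A 2·8=16, S→A 5·21=105. Service 211; fixed 252; total 463.
{A}: service 457 + fixed 83 = 540
{A, E}: P→E 8·19=152, Q→E 8·7=56, R→A 2·8=16, S→E 2·21=42. Service 266; fixed 275; total 541.
{A, B, C, D, E}: P→B 4·19=76, Q→B 2·7=14, R→A 2·8=16, S→E 2·21=42. Service 148; fixed 820; total 968.
No other subset beats 463.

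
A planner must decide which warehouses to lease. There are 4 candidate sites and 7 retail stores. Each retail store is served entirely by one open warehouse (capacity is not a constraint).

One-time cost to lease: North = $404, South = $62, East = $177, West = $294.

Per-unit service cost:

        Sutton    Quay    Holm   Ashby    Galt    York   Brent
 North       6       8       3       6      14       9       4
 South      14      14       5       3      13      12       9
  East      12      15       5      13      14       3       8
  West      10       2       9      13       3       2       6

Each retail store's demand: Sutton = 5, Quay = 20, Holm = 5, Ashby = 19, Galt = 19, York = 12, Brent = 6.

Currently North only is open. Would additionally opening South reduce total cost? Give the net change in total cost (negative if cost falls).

Current service cost with {North}: 717.
Adding South: each retail store re-picks its cheapest; new service cost 641, saving 76.
Extra fixed cost: 62. Net change = 62 − 76 = -14.
(Totals: 1121 → 1107.)

Yes — net change −14 (cost falls by 14).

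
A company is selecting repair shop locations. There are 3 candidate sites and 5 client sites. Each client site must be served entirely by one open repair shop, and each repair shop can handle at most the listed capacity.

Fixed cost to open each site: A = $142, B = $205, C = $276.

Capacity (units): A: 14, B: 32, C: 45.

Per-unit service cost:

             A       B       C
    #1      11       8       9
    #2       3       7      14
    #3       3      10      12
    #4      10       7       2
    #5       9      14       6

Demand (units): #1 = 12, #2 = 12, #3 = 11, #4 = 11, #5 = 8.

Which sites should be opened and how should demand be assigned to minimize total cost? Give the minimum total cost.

Minimum total cost: 764

Open {A, C}: #1→C 9·12=108, #2→A 3·12=36, #3→C 12·11=132, #4→C 2·11=22, #5→C 6·8=48.
Loads: A carries 12/14, C carries 42/45. Service 346; fixed 418; total 764.
Next best feasible plan costs 797.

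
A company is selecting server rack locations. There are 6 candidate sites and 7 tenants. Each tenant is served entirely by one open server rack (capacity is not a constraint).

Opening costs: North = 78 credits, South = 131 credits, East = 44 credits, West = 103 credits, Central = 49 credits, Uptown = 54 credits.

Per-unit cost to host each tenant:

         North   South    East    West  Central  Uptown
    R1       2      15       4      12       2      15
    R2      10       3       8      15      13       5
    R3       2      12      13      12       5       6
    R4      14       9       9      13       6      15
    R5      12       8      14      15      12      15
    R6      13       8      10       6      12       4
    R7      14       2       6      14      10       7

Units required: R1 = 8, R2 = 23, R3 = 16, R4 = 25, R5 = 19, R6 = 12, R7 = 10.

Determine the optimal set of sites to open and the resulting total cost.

Open South and Central; minimum total cost 763.

For any fixed open set, each tenant goes to its cheapest open site; total = fixed + service.
{South, Central}: R1→Central 2·8=16, R2→South 3·23=69, R3→Central 5·16=80, R4→Central 6·25=150, R5→South 8·19=152, R6→South 8·12=96, R7→South 2·10=20. Service 583; fixed 180; total 763.
{South, Central, Uptown}: service 535 + fixed 234 = 769
{North, South, Central}: service 535 + fixed 258 = 793
{North, South, East, West, Central, Uptown}: R1→North 2·8=16, R2→South 3·23=69, R3→North 2·16=32, R4→Central 6·25=150, R5→South 8·19=152, R6→Uptown 4·12=48, R7→South 2·10=20. Service 487; fixed 459; total 946.
No other subset beats 763.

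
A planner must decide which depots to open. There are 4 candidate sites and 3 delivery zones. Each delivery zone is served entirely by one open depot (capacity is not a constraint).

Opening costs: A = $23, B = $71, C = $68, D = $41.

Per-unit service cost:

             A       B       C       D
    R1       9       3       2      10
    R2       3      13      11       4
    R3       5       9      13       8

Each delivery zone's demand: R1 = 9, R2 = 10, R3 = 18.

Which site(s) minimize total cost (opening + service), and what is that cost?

Open A only; minimum total cost 224.

For any fixed open set, each delivery zone goes to its cheapest open site; total = fixed + service.
{A}: R1→A 9·9=81, R2→A 3·10=30, R3→A 5·18=90. Service 201; fixed 23; total 224.
{A, C}: service 138 + fixed 91 = 229
{A, B}: service 147 + fixed 94 = 241
{A, B, C, D}: service 138 + fixed 203 = 341
(All 15 nonempty subsets were checked; A only is lowest.)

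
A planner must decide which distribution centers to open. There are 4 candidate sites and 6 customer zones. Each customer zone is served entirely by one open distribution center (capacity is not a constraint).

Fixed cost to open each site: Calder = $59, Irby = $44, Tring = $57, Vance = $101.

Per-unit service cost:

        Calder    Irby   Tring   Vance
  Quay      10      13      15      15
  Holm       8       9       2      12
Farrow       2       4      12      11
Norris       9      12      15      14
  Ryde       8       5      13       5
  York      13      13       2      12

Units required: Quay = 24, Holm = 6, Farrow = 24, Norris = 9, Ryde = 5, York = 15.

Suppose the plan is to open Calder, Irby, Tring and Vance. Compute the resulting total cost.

Each customer zone is assigned to its cheapest site among the open ones.
{Calder, Irby, Tring, Vance}: Quay→Calder 10·24=240, Holm→Tring 2·6=12, Farrow→Calder 2·24=48, Norris→Calder 9·9=81, Ryde→Irby 5·5=25, York→Tring 2·15=30. Service 436; fixed 261; total 697.

Total cost: 697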